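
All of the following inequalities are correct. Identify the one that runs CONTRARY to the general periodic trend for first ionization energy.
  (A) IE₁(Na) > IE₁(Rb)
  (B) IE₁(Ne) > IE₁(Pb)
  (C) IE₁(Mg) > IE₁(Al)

(C)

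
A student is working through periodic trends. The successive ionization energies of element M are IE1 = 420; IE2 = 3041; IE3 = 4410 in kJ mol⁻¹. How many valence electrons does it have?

Look for the largest jump between consecutive ionization energies: IE2/IE1 ≈ 7.2, far larger than any earlier ratio.
That jump marks the point where a core electron is being removed. So the atom has 1 valence electron.

1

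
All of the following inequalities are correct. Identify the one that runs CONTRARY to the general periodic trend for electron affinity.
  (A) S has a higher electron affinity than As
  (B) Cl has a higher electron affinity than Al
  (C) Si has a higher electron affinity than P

The general trend: electron affinity increases across a period and decreases down a group.
(A) S (period 3, group 16) vs As (period 4, group 15): the stated order agrees with the simple trend.
(B) Cl (period 3, group 17) vs Al (period 3, group 13): the stated order agrees with the simple trend.
(C) Si (period 3, group 14) vs P (period 3, group 15): the stated order contradicts the simple trend.
The exception is (C): adding an electron to P's half-filled 3p³ is unfavourable, so Si (3p²) has the more exothermic EA.

(C)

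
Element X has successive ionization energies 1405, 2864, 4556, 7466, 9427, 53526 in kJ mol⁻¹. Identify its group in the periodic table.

Look for the largest jump between consecutive ionization energies: IE6/IE5 ≈ 5.7, far larger than any earlier ratio.
That jump marks the point where a core electron is being removed. So the atom has 5 valence electrons.
A main-group element with 5 valence electrons is in group 15.

Group 15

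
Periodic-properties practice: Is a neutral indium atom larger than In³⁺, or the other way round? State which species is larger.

Forming In³⁺ removes 3 electrons from In. Fewer electrons for the same nuclear charge means less shielding and a higher Z_eff on the remaining electrons, and for main-group metals the entire outer shell is lost.
A cation is smaller than its parent atom: In³⁺ < In.

In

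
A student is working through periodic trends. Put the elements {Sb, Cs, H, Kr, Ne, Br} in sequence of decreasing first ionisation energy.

First ionization energy rises across a period (greater Z_eff holds electrons more tightly) and falls down a group (valence electrons are farther from the nucleus).
These span different periods and groups, so the two trends combine.
Sb > Cs: relative to Cs, both the across-period and down-group shifts push Sb's first ionization energy up.
Br > Sb: relative to Sb, both the across-period and down-group shifts push Br's first ionization energy up.
H > Br: period and group pull opposite ways; the down-group shift dominates (1312 vs 1140 kJ/mol).
Kr > H: period and group pull opposite ways; the across-period shift dominates (1351 vs 1312 kJ/mol).
Ne > Kr: they share group 18; the group trend gives Ne the larger value.
Approximate values (kJ/mol): H 1312, Ne 2081, Br 1140, Kr 1351, Sb 831, Cs 376.
So from highest to lowest: Ne > Kr > H > Br > Sb > Cs.

Ne > Kr > H > Br > Sb > Cs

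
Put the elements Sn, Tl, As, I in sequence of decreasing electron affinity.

As is in period 4, group 15; Sn is in period 5, group 14; I is in period 5, group 17; Tl is in period 6, group 13.
Electron affinity generally becomes more exothermic across a period toward the halogens and less exothermic down a group.
These span different periods and groups, so the two trends combine.
As > Tl: both effects reinforce here, so As is clearly the higher of the two.
Sn > As: this pair runs against the simple trend — see the exception note.
I > Sn: both are in period 5; the period trend gives I the larger value.
Note the exception: Sn has a higher electron affinity than As, contrary to the simple trend — adding an electron to As's half-filled np³ subshell costs electron-pairing energy.
For reference (kJ/mol): As 78, Sn 107, I 295, Tl 19.
So from highest to lowest: I > Sn > As > Tl.

I > Sn > As > Tl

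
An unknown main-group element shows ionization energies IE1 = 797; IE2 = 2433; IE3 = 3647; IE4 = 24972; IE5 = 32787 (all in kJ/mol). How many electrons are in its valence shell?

3

Look for the largest jump between consecutive ionization energies: IE4/IE3 ≈ 6.8, far larger than any earlier ratio.
That jump marks the point where a core electron is being removed. So the atom has 3 valence electrons.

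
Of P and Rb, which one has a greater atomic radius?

Across a period the added protons contract the valence shell; down a group each new principal shell makes the atom larger.
Neither a single period nor a single group — weigh both effects.
Rb > P: relative to P, both the across-period and down-group shifts push Rb's atomic radius up.
Approximate values (pm): P 111, Rb 210.
So Rb has the greater atomic radius (Rb > P).

Rb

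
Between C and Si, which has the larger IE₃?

IE_3 is the cost of taking one more electron from the +2 cation: C²⁺ still has 2 valence electrons; Si²⁺ still has 2 valence electrons.
All are still removing valence electrons, so compare the +2 ions as you would atoms: IE_3 generally rises across a period (higher Z_eff) and falls down a group (larger shell), subject to the usual subshell exceptions.
Valence configurations: C²⁺ [He]2s², Si²⁺ [Ne]3s².
Approximate IE_3 values (kJ/mol): C 4620, Si 3232.
So the third ionization energies run Si < C.

C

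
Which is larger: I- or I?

Forming I- adds 1 electron to I. More electron–electron repulsion in the same shell, with unchanged nuclear charge, lets the cloud expand.
An anion is larger than its parent atom: I- > I.

I-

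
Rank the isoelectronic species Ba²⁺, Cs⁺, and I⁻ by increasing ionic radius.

Ba²⁺ < Cs⁺ < I⁻

All of these have 54 electrons, so size is governed by nuclear charge alone: the more protons, the stronger the pull on the same electron cloud, and the smaller the ion.
Nuclear charges: Ba²⁺ (Z=56), Cs⁺ (Z=55), I⁻ (Z=53).
Smallest to largest: Ba²⁺ < Cs⁺ < I⁻.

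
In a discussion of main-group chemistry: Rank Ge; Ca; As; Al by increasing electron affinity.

Ca < Al < As < Ge

Al is in period 3, group 13; Ca is in period 4, group 2; Ge is in period 4, group 14; As is in period 4, group 15.
Electron affinity generally becomes more exothermic across a period toward the halogens and less exothermic down a group.
Here both period and group differ, so the two effects have to be weighed against each other.
Al > Ca: both effects reinforce here, so Al is clearly the higher of the two.
As > Al: period and group pull opposite ways; the across-period shift dominates (78 vs 42 kJ/mol).
Ge > As: this pair runs against the simple trend — see the exception note.
Note the exception: Ge has a higher electron affinity than As, contrary to the simple trend — adding an electron to As's half-filled 4p³ is unfavourable, so Ge (4p²) has the more exothermic EA.
Approximate values (kJ/mol): Al 42, Ca 2, Ge 119, As 78.
So from lowest to highest: Ca < Al < As < Ge.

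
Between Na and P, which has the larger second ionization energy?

Na

After 1 electron has been removed, what remains? Na⁺ is the bare [Ne] core; P⁺ still has 4 valence electrons.
Core electrons are held far more tightly than valence electrons, so Na tops the IE_2 order.
The numbers (kJ/mol): Na 4562, P 1907.
Overall IE_2 order: P < Na.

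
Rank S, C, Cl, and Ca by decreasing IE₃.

Ca > C > Cl > S

After 2 electrons have been removed, what remains? S²⁺ still has 4 valence electrons; C²⁺ still has 2 valence electrons; Cl²⁺ still has 5 valence electrons; Ca²⁺ is the bare [Ar] core.
Breaking into a closed-shell core is much more expensive than removing a leftover valence electron — Ca has the largest IE_3 here.
Valence configurations: S²⁺ [Ne]3s²3p², C²⁺ [He]2s², Cl²⁺ [Ne]3s²3p³.
Tabulated IE_3 (kJ/mol): S 3357, C 4620, Cl 3822, Ca 4912.
So the third ionization energies run S < Cl < C < Ca.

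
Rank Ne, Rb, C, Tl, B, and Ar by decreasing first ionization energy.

B is in period 2, group 13; C is in period 2, group 14; Ne is in period 2, group 18; Ar is in period 3, group 18; Rb is in period 5, group 1; Tl is in period 6, group 13.
First ionization energy rises across a period (greater Z_eff holds electrons more tightly) and falls down a group (valence electrons are farther from the nucleus).
Neither a single period nor a single group — weigh both effects.
Tl > Rb: the two effects oppose for this pair; the across-period effect wins (589 vs 403 kJ/mol).
B > Tl: they share group 13; the group trend gives B the larger value.
C > B: both are in period 2; the period trend gives C the larger value.
Ar > C: period and group pull opposite ways; the across-period shift dominates (1521 vs 1086 kJ/mol).
Ne > Ar: they share group 18; the group trend gives Ne the larger value.
Tabulated first ionization energy (kJ/mol): B 801, C 1086, Ne 2081, Ar 1521, Rb 403, Tl 589.
So from highest to lowest: Ne > Ar > C > B > Tl > Rb.

Ne > Ar > C > B > Tl > Rb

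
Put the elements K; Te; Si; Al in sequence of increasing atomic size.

Radius decreases left→right (rising Z_eff, same n) and increases top→bottom (higher n).
Here both period and group differ, so the two effects have to be weighed against each other.
Al > Si: Al lies to the left of Si in period 3, so the across-period effect alone puts Al larger.
Te > Al: the two effects oppose for this pair; the down-group effect wins (136 vs 126 pm).
K > Te: the two effects oppose for this pair; the across-period effect wins (196 vs 136 pm).
Tabulated atomic radius (pm): Al 126, Si 116, K 196, Te 136.
So from smallest to largest: Si < Al < Te < K.

Si, Al, Te, K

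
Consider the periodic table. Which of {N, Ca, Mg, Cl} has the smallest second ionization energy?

Consider each +1 ion: N⁺ still has 4 valence electrons; Ca⁺ still has 1 valence electron; Mg⁺ still has 1 valence electron; Cl⁺ still has 6 valence electrons.
All are still removing valence electrons, so compare the +1 ions as you would atoms: IE_2 generally rises across a period (higher Z_eff) and falls down a group (larger shell), subject to the usual subshell exceptions.
Valence configurations: N⁺ [He]2s²2p², Ca⁺ [Ar]4s¹, Mg⁺ [Ne]3s¹, Cl⁺ [Ne]3s²3p⁴.
The numbers (kJ/mol): N 2856, Ca 1145, Mg 1451, Cl 2298.
Overall IE_2 order: Ca < Mg < Cl < N.

Ca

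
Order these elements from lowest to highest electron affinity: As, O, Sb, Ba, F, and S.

Ba < As < Sb < O < S < F

O is in period 2, group 16; F is in period 2, group 17; S is in period 3, group 16; As is in period 4, group 15; Sb is in period 5, group 15; Ba is in period 6, group 2.
Atoms with high Z_eff and room in the valence shell (especially the halogens) have the most exothermic electron affinities.
Neither a single period nor a single group — weigh both effects.
As > Ba: both effects reinforce here, so As is clearly the higher of the two.
Sb > As: this pair runs against the simple trend — see the exception note.
O > Sb: both effects reinforce here, so O is clearly the higher of the two.
S > O: this pair runs against the simple trend — see the exception note.
F > S: relative to S, both the across-period and down-group shifts push F's electron affinity up.
Note the exception: Sb has a higher electron affinity than As, contrary to the simple trend — both are half-filled np³, but the pairing/repulsion penalty for the added electron shrinks as the p orbitals become larger and more diffuse down the group, and for Sb that outweighs the weaker nuclear attraction.
Note the exception: S has a higher electron affinity than O, contrary to the simple trend — the compact 2p subshell of O repels the added electron more than S's larger 3p does.
Approximate values (kJ/mol): O 141, F 328, S 200, As 78, Sb 103, Ba 14.
So from lowest to highest: Ba < As < Sb < O < S < F.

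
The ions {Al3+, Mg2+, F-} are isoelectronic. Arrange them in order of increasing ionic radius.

All of these have 10 electrons, so size is governed by nuclear charge alone: the more protons, the stronger the pull on the same electron cloud, and the smaller the ion.
Nuclear charges: Al3+ (Z=13), Mg2+ (Z=12), F- (Z=9).
Smallest to largest: Al3+ < Mg2+ < F-.

Al3+ < Mg2+ < F-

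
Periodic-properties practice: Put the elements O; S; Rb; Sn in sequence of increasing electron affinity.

Adding an electron releases more energy for atoms nearer the top right (short of the noble gases).
Neither a single period nor a single group — weigh both effects.
Sn > Rb: Sn lies to the right of Rb in period 5, so the across-period effect alone puts Sn higher.
O > Sn: relative to Sn, both the across-period and down-group shifts push O's electron affinity up.
S > O: this pair runs against the simple trend — see the exception note.
Note the exception: S has a higher electron affinity than O, contrary to the simple trend — the compact 2p subshell of O repels the added electron more than S's larger 3p does.
For reference (kJ/mol): O 141, S 200, Rb 47, Sn 107.
So from lowest to highest: Rb < Sn < O < S.

Rb < Sn < O < S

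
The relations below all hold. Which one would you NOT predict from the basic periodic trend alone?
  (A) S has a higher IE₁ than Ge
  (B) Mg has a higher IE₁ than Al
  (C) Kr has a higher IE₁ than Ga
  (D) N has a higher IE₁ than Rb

(B)

The general trend: IE₁ increases across a period and decreases down a group.
(A) S (period 3, group 16) vs Ge (period 4, group 14): the stated order agrees with the simple trend.
(B) Mg (period 3, group 2) vs Al (period 3, group 13): the stated order contradicts the simple trend.
(C) Kr (period 4, group 18) vs Ga (period 4, group 13): the stated order agrees with the simple trend.
(D) N (period 2, group 15) vs Rb (period 5, group 1): the stated order agrees with the simple trend.
The exception is (B): Al's single 3p electron is easier to remove than one from Mg's filled 3s².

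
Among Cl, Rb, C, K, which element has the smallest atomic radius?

C

Atomic radius shrinks across a period as nuclear charge pulls the same shell inward, and grows down a group as new shells are added.
These span different periods and groups, so the two trends combine.
Cl > C: period and group pull opposite ways; the down-group shift dominates (99 vs 75 pm).
K > Cl: relative to Cl, both the across-period and down-group shifts push K's atomic radius up.
Rb > K: they share group 1; the group trend gives Rb the larger value.
Tabulated atomic radius (pm): C 75, Cl 99, K 196, Rb 210.
The smallest atomic radius among these belongs to C.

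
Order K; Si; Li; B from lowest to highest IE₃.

Si < B < K < Li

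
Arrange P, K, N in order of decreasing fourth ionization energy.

N > K > P

Consider each +3 ion: P³⁺ still has 2 valence electrons; K³⁺ is already 2 electrons into the core; N³⁺ still has 2 valence electrons.
Usually core removal costs more than valence removal, but here the competition is close: a tightly held n=2 valence electron can cost more to remove than an n=3 core electron, so the actual values have to decide it.
Valence configurations: P³⁺ [Ne]3s², N³⁺ [He]2s².
Tabulated IE_4 (kJ/mol): P 4964, K 5877, N 7475.
Putting it together, IE_4: P < K < N.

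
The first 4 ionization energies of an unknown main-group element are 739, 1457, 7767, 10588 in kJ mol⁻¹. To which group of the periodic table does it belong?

Group 2

Look for the largest jump between consecutive ionization energies: IE3/IE2 ≈ 5.3, far larger than any earlier ratio.
That jump marks the point where a core electron is being removed. So the atom has 2 valence electrons.
A main-group element with 2 valence electrons is in group 2.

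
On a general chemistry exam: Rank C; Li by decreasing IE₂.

Li, C

After 1 electron has been removed, what remains? C⁺ still has 3 valence electrons; Li⁺ is the bare [He] core.
Breaking into a closed-shell core is much more expensive than removing a leftover valence electron — Li has the largest IE_2 here.
Tabulated IE_2 (kJ/mol): C 2353, Li 7298.
Putting it together, IE_2: C < Li.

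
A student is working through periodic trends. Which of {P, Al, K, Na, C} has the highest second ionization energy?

The second ionization energy removes an electron from the +1 ion. For each element: P⁺ still has 4 valence electrons; Al⁺ still has 2 valence electrons; K⁺ is the bare [Ar] core; Na⁺ is the bare [Ne] core; C⁺ still has 3 valence electrons.
Pulling an electron out of a noble-gas core costs far more than removing a remaining valence electron, so K and Na sit at the high end of IE_2.
Valence configurations: P⁺ [Ne]3s²3p², Al⁺ [Ne]3s², C⁺ [He]2s²2p¹.
Tabulated IE_2 (kJ/mol): P 1907, Al 1817, K 3052, Na 4562, C 2353.
Hence IE_2: Al < P < C < K < Na.

Na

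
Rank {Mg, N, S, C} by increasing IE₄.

S < C < N < Mg

IE_4 is the cost of taking one more electron from the +3 cation: Mg³⁺ is already 1 electron into the core; N³⁺ still has 2 valence electrons; S³⁺ still has 3 valence electrons; C³⁺ still has 1 valence electron.
Pulling an electron out of a noble-gas core costs far more than removing a remaining valence electron, so Mg sits at the high end of IE_4.
Valence configurations: N³⁺ [He]2s², S³⁺ [Ne]3s²3p¹, C³⁺ [He]2s¹.
Tabulated IE_4 (kJ/mol): Mg 10543, N 7475, S 4556, C 6223.
Putting it together, IE_4: S < C < N < Mg.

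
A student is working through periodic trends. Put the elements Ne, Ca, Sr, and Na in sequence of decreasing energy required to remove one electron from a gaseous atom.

Ne > Ca > Sr > Na

Ne is in period 2, group 18; Na is in period 3, group 1; Ca is in period 4, group 2; Sr is in period 5, group 2.
First ionization energy rises across a period (greater Z_eff holds electrons more tightly) and falls down a group (valence electrons are farther from the nucleus).
These span different periods and groups, so the two trends combine.
Sr > Na: period and group pull opposite ways; the across-period shift dominates (550 vs 496 kJ/mol).
Ca > Sr: they share group 2; the group trend gives Ca the larger value.
Ne > Ca: both effects reinforce here, so Ne is clearly the higher of the two.
Approximate values (kJ/mol): Ne 2081, Na 496, Ca 590, Sr 550.
So from highest to lowest: Ne > Ca > Sr > Na.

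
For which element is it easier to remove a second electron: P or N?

P

Consider each +1 ion: P⁺ still has 4 valence electrons; N⁺ still has 4 valence electrons.
All are still removing valence electrons, so compare the +1 ions as you would atoms: IE_2 generally rises across a period (higher Z_eff) and falls down a group (larger shell), subject to the usual subshell exceptions.
Valence configurations: P⁺ [Ne]3s²3p², N⁺ [He]2s²2p².
Tabulated IE_2 (kJ/mol): P 1907, N 2856.
Hence IE_2: P < N.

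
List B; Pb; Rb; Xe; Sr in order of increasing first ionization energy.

Rb < Sr < Pb < B < Xe

B is in period 2, group 13; Rb is in period 5, group 1; Sr is in period 5, group 2; Xe is in period 5, group 18; Pb is in period 6, group 14.
IE₁ increases left→right with effective nuclear charge and decreases top→bottom as the valence shell moves farther out.
Neither a single period nor a single group — weigh both effects.
Sr > Rb: both are in period 5; the period trend gives Sr the larger value.
Pb > Sr: period and group pull opposite ways; the across-period shift dominates (716 vs 550 kJ/mol).
B > Pb: the two effects oppose for this pair; the down-group effect wins (801 vs 716 kJ/mol).
Xe > B: period and group pull opposite ways; the across-period shift dominates (1170 vs 801 kJ/mol).
Tabulated first ionization energy (kJ/mol): B 801, Rb 403, Sr 550, Xe 1170, Pb 716.
So from lowest to highest: Rb < Sr < Pb < B < Xe.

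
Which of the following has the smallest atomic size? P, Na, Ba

P

Na is in period 3, group 1; P is in period 3, group 15; Ba is in period 6, group 2.
Across a period the added protons contract the valence shell; down a group each new principal shell makes the atom larger.
Here both period and group differ, so the two effects have to be weighed against each other.
Na > P: Na lies to the left of P in period 3, so the across-period effect alone puts Na larger.
Ba > Na: the two effects oppose for this pair; the down-group effect wins (196 vs 155 pm).
Tabulated atomic radius (pm): Na 155, P 111, Ba 196.
The smallest atomic size among these belongs to P.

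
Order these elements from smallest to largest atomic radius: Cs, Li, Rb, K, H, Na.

H is in period 1, group 1; Li is in period 2, group 1; Na is in period 3, group 1; K is in period 4, group 1; Rb is in period 5, group 1; Cs is in period 6, group 1.
Atomic radius shrinks across a period as nuclear charge pulls the same shell inward, and grows down a group as new shells are added.
All are in group 1, so atomic radius increases down the group.
So from smallest to largest: H < Li < Na < K < Rb < Cs.

H, Li, Na, K, Rb, Cs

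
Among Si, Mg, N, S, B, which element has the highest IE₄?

B

After 3 electrons have been removed, what remains? Si³⁺ still has 1 valence electron; Mg³⁺ is already 1 electron into the core; N³⁺ still has 2 valence electrons; S³⁺ still has 3 valence electrons; B³⁺ is the bare [He] core.
Pulling an electron out of a noble-gas core costs far more than removing a remaining valence electron, so Mg and B sit at the high end of IE_4.
Valence configurations: Si³⁺ [Ne]3s¹, N³⁺ [He]2s², S³⁺ [Ne]3s²3p¹.
Tabulated IE_4 (kJ/mol): Si 4356, Mg 10543, N 7475, S 4556, B 25026.
Overall IE_4 order: Si < S < N < Mg < B.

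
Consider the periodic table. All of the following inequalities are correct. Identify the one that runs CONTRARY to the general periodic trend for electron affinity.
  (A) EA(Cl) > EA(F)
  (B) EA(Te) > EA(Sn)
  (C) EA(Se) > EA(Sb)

(A)

The general trend: electron affinity increases across a period and decreases down a group.
(A) Cl (period 3, group 17) vs F (period 2, group 17): the stated order contradicts the simple trend.
(B) Te (period 5, group 16) vs Sn (period 5, group 14): the stated order agrees with the simple trend.
(C) Se (period 4, group 16) vs Sb (period 5, group 15): the stated order agrees with the simple trend.
The exception is (A): F's small 2p subshell makes the incoming electron feel strong e⁻–e⁻ repulsion, so Cl actually releases more energy on gaining an electron.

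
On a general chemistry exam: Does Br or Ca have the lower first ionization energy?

Ca

IE₁ increases left→right with effective nuclear charge and decreases top→bottom as the valence shell moves farther out.
All lie in period 4, so first ionization energy increases left to right.
So Ca has the lower first ionization energy (Ca < Br).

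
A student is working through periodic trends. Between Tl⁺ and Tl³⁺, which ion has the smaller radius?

Tl³⁺

Both ions have Z = 81 protons, but Tl³⁺ has lost more electrons, so its remaining electrons feel a larger effective nuclear charge per electron and are pulled in more tightly.
Higher positive charge → smaller ion, so Tl⁺ > Tl³⁺.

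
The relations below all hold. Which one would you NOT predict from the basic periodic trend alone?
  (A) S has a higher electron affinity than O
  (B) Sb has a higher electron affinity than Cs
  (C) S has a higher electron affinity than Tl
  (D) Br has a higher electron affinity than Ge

(A)

The general trend: electron affinity increases across a period and decreases down a group.
(A) S (period 3, group 16) vs O (period 2, group 16): the stated order contradicts the simple trend.
(B) Sb (period 5, group 15) vs Cs (period 6, group 1): the stated order agrees with the simple trend.
(C) S (period 3, group 16) vs Tl (period 6, group 13): the stated order agrees with the simple trend.
(D) Br (period 4, group 17) vs Ge (period 4, group 14): the stated order agrees with the simple trend.
The exception is (A): the compact 2p subshell of O repels the added electron more than S's larger 3p does.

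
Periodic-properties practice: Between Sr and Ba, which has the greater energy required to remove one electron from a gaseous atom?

Sr

Across a period the outer electron is held more tightly (higher IE₁); down a group it sits in a higher shell, more shielded, and comes off more easily.
All are in group 2, so first ionization energy increases up the group.
So Sr has the greater energy required to remove one electron from a gaseous atom (Sr > Ba).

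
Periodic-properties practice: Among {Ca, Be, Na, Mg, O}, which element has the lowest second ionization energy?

IE_2 is the cost of taking one more electron from the +1 cation: Ca⁺ still has 1 valence electron; Be⁺ still has 1 valence electron; Na⁺ is the bare [Ne] core; Mg⁺ still has 1 valence electron; O⁺ still has 5 valence electrons.
Core electrons are held far more tightly than valence electrons, so Na tops the IE_2 order.
Valence configurations: Ca⁺ [Ar]4s¹, Be⁺ [He]2s¹, Mg⁺ [Ne]3s¹, O⁺ [He]2s²2p³.
Tabulated IE_2 (kJ/mol): Ca 1145, Be 1757, Na 4562, Mg 1451, O 3388.
Hence IE_2: Ca < Mg < Be < O < Na.

Ca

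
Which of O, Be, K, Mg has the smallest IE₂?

IE_2 is the cost of taking one more electron from the +1 cation: O⁺ still has 5 valence electrons; Be⁺ still has 1 valence electron; K⁺ is the bare [Ar] core; Mg⁺ still has 1 valence electron.
Usually core removal costs more than valence removal, but here the competition is close: a tightly held n=2 valence electron can cost more to remove than an n=3 core electron, so the actual values have to decide it.
Valence configurations: O⁺ [He]2s²2p³, Be⁺ [He]2s¹, Mg⁺ [Ne]3s¹.
The numbers (kJ/mol): O 3388, Be 1757, K 3052, Mg 1451.
So the second ionization energies run Mg < Be < K < O.

Mg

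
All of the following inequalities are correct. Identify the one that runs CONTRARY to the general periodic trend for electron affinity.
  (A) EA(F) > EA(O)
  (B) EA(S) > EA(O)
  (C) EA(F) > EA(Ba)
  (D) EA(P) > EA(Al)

The general trend: electron affinity increases across a period and decreases down a group.
(A) F (period 2, group 17) vs O (period 2, group 16): the stated order agrees with the simple trend.
(B) S (period 3, group 16) vs O (period 2, group 16): the stated order contradicts the simple trend.
(C) F (period 2, group 17) vs Ba (period 6, group 2): the stated order agrees with the simple trend.
(D) P (period 3, group 15) vs Al (period 3, group 13): the stated order agrees with the simple trend.
The exception is (B): the compact 2p subshell of O repels the added electron more than S's larger 3p does.

(B)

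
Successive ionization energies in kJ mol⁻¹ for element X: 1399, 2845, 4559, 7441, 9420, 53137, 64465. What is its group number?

Look for the largest jump between consecutive ionization energies: IE6/IE5 ≈ 5.6, far larger than any earlier ratio.
That jump marks the point where a core electron is being removed. So the atom has 5 valence electrons.
A main-group element with 5 valence electrons is in group 15.

Group 15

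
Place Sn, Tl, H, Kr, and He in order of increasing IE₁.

Tl < Sn < H < Kr < He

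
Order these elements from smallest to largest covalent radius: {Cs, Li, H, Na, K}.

H is in period 1, group 1; Li is in period 2, group 1; Na is in period 3, group 1; K is in period 4, group 1; Cs is in period 6, group 1.
Radius decreases left→right (rising Z_eff, same n) and increases top→bottom (higher n).
All are in group 1, so atomic radius increases down the group.
So from smallest to largest: H < Li < Na < K < Cs.

H < Li < Na < K < Cs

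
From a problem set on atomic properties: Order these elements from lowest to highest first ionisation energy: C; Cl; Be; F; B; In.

In, B, Be, C, Cl, F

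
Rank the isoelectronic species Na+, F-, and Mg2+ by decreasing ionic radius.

F-, Na+, Mg2+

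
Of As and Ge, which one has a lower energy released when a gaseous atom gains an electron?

As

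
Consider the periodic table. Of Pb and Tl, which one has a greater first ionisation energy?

Tl is in period 6, group 13; Pb is in period 6, group 14.
IE₁ increases left→right with effective nuclear charge and decreases top→bottom as the valence shell moves farther out.
All lie in period 6, so first ionization energy increases left to right.
So Pb has the greater first ionisation energy (Pb > Tl).

Pb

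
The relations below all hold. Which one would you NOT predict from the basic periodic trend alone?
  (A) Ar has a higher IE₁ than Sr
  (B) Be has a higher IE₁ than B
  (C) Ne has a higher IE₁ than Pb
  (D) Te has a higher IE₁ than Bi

(B)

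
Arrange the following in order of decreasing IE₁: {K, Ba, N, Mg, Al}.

N is in period 2, group 15; Mg is in period 3, group 2; Al is in period 3, group 13; K is in period 4, group 1; Ba is in period 6, group 2.
First ionization energy rises across a period (greater Z_eff holds electrons more tightly) and falls down a group (valence electrons are farther from the nucleus).
Neither a single period nor a single group — weigh both effects.
Ba > K: period and group pull opposite ways; the across-period shift dominates (503 vs 419 kJ/mol).
Al > Ba: both effects reinforce here, so Al is clearly the higher of the two.
Mg > Al: this pair runs against the simple trend — see the exception note.
N > Mg: both effects reinforce here, so N is clearly the higher of the two.
Note the exception: Mg has a higher first ionization energy than Al, contrary to the simple trend — Al's single 3p electron is easier to remove than one from Mg's filled 3s².
For reference (kJ/mol): N 1402, Mg 738, Al 578, K 419, Ba 503.
So from highest to lowest: N > Mg > Al > Ba > K.

N > Mg > Al > Ba > K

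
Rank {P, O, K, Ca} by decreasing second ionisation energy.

Consider each +1 ion: P⁺ still has 4 valence electrons; O⁺ still has 5 valence electrons; K⁺ is the bare [Ar] core; Ca⁺ still has 1 valence electron.
Usually core removal costs more than valence removal, but here the competition is close: a tightly held n=2 valence electron can cost more to remove than an n=3 core electron, so the actual values have to decide it.
Valence configurations: P⁺ [Ne]3s²3p², O⁺ [He]2s²2p³, Ca⁺ [Ar]4s¹.
Approximate IE_2 values (kJ/mol): P 1907, O 3388, K 3052, Ca 1145.
Overall IE_2 order: Ca < P < K < O.

O > K > P > Ca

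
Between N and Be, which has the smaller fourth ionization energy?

IE_4 is the cost of taking one more electron from the +3 cation: N³⁺ still has 2 valence electrons; Be³⁺ is already 1 electron into the core.
Pulling an electron out of a noble-gas core costs far more than removing a remaining valence electron, so Be sits at the high end of IE_4.
Approximate IE_4 values (kJ/mol): N 7475, Be 21007.
So the fourth ionization energies run N < Be.

N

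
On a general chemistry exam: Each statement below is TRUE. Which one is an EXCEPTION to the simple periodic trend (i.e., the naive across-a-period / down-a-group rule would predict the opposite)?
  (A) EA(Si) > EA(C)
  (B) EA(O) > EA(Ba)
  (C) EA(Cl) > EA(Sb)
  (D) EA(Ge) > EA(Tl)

The general trend: electron affinity increases across a period and decreases down a group.
(A) Si (period 3, group 14) vs C (period 2, group 14): the stated order contradicts the simple trend.
(B) O (period 2, group 16) vs Ba (period 6, group 2): the stated order agrees with the simple trend.
(C) Cl (period 3, group 17) vs Sb (period 5, group 15): the stated order agrees with the simple trend.
(D) Ge (period 4, group 14) vs Tl (period 6, group 13): the stated order agrees with the simple trend.
The exception is (A): Si's larger, more diffuse 3p orbitals accept an added electron slightly more readily than C's compact 2p.

(A)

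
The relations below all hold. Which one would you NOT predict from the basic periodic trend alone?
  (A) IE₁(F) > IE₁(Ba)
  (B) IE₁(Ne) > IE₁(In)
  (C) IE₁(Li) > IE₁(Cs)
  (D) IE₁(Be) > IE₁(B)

(D)

The general trend: first ionisation energy increases across a period and decreases down a group.
(A) F (period 2, group 17) vs Ba (period 6, group 2): the stated order agrees with the simple trend.
(B) Ne (period 2, group 18) vs In (period 5, group 13): the stated order agrees with the simple trend.
(C) Li (period 2, group 1) vs Cs (period 6, group 1): the stated order agrees with the simple trend.
(D) Be (period 2, group 2) vs B (period 2, group 13): the stated order contradicts the simple trend.
The exception is (D): removing B's lone 2p electron is easier than breaking Be's filled 2s².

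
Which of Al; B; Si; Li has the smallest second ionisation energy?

After 1 electron has been removed, what remains? Al⁺ still has 2 valence electrons; B⁺ still has 2 valence electrons; Si⁺ still has 3 valence electrons; Li⁺ is the bare [He] core.
Breaking into a closed-shell core is much more expensive than removing a leftover valence electron — Li has the largest IE_2 here.
Valence configurations: Al⁺ [Ne]3s², B⁺ [He]2s², Si⁺ [Ne]3s²3p¹.
Si⁺ loses a lone 3p electron whereas Al⁺ must break into a filled 3s² pair, so IE_2(Al) > IE_2(Si) even though Si has the higher nuclear charge.
The numbers (kJ/mol): Al 1817, B 2427, Si 1577, Li 7298.
So the second ionization energies run Si < Al < B < Li.

Si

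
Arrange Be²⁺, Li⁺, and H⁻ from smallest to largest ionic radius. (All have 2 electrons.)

Be²⁺ < Li⁺ < H⁻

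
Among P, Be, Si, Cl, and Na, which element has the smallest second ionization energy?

Si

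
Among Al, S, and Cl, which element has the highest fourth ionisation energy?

Al

Consider each +3 ion: Al³⁺ is the bare [Ne] core; S³⁺ still has 3 valence electrons; Cl³⁺ still has 4 valence electrons.
Pulling an electron out of a noble-gas core costs far more than removing a remaining valence electron, so Al sits at the high end of IE_4.
Valence configurations: S³⁺ [Ne]3s²3p¹, Cl³⁺ [Ne]3s²3p².
Tabulated IE_4 (kJ/mol): Al 11577, S 4556, Cl 5159.
Overall IE_4 order: S < Cl < Al.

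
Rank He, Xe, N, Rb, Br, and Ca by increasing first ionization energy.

Removing the outermost electron gets harder across a period and easier down a group.
Here both period and group differ, so the two effects have to be weighed against each other.
Ca > Rb: relative to Rb, both the across-period and down-group shifts push Ca's first ionization energy up.
Br > Ca: both are in period 4; the period trend gives Br the larger value.
Xe > Br: the two effects oppose for this pair; the across-period effect wins (1170 vs 1140 kJ/mol).
N > Xe: period and group pull opposite ways; the down-group shift dominates (1402 vs 1170 kJ/mol).
He > N: both effects reinforce here, so He is clearly the higher of the two.
Approximate values (kJ/mol): He 2372, N 1402, Ca 590, Br 1140, Rb 403, Xe 1170.
So from lowest to highest: Rb < Ca < Br < Xe < N < He.

Rb < Ca < Br < Xe < N < He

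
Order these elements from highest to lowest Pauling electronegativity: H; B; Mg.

H is in period 1, group 1; B is in period 2, group 13; Mg is in period 3, group 2.
Electronegativity increases across a period and decreases down a group, tracking effective nuclear charge and atomic size.
Here both period and group differ, so the two effects have to be weighed against each other.
B > Mg: relative to Mg, both the across-period and down-group shifts push B's electronegativity up.
H > B: period and group pull opposite ways; the down-group shift dominates (2.20 vs 2.04).
For reference (Pauling): H 2.20, B 2.04, Mg 1.31.
So from highest to lowest: H > B > Mg.

H > B > Mg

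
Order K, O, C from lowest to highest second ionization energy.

The second ionization energy removes an electron from the +1 ion. For each element: K⁺ is the bare [Ar] core; O⁺ still has 5 valence electrons; C⁺ still has 3 valence electrons.
Usually core removal costs more than valence removal, but here the competition is close: a tightly held n=2 valence electron can cost more to remove than an n=3 core electron, so the actual values have to decide it.
Valence configurations: O⁺ [He]2s²2p³, C⁺ [He]2s²2p¹.
The numbers (kJ/mol): K 3052, O 3388, C 2353.
Hence IE_2: C < K < O.

C, K, O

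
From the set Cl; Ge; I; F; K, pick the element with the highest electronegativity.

F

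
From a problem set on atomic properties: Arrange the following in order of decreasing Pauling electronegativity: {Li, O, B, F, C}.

F, O, C, B, Li

Atoms toward the upper right of the periodic table pull bonding electrons most strongly.
All lie in period 2, so electronegativity increases left to right.
So from highest to lowest: F > O > C > B > Li.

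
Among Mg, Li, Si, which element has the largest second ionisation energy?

After 1 electron has been removed, what remains? Mg⁺ still has 1 valence electron; Li⁺ is the bare [He] core; Si⁺ still has 3 valence electrons.
Core electrons are held far more tightly than valence electrons, so Li tops the IE_2 order.
Valence configurations: Mg⁺ [Ne]3s¹, Si⁺ [Ne]3s²3p¹.
Approximate IE_2 values (kJ/mol): Mg 1451, Li 7298, Si 1577.
Putting it together, IE_2: Mg < Si < Li.

Li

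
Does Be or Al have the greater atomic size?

Be is in period 2, group 2; Al is in period 3, group 13.
Moving right in a period, electrons are added to the same shell under a stronger nuclear pull, so atoms get smaller; moving down, a new shell is opened and atoms get larger.
These span different periods and groups, so the two trends combine.
Al > Be: the two effects oppose for this pair; the down-group effect wins (126 vs 102 pm).
For reference (pm): Be 102, Al 126.
So Al has the greater atomic size (Al > Be).

Al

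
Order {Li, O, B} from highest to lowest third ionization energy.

Li > O > B

Consider each +2 ion: Li²⁺ is already 1 electron into the core; O²⁺ still has 4 valence electrons; B²⁺ still has 1 valence electron.
Core electrons are held far more tightly than valence electrons, so Li tops the IE_3 order.
Valence configurations: O²⁺ [He]2s²2p², B²⁺ [He]2s¹.
Approximate IE_3 values (kJ/mol): Li 11815, O 5300, B 3660.
Hence IE_3: B < O < Li.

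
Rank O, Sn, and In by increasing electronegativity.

In < Sn < O

Smaller atoms with higher effective nuclear charge are more electronegative.
Here both period and group differ, so the two effects have to be weighed against each other.
Sn > In: both are in period 5; the period trend gives Sn the larger value.
O > Sn: relative to Sn, both the across-period and down-group shifts push O's electronegativity up.
For reference (Pauling): O 3.44, In 1.78, Sn 1.96.
So from lowest to highest: In < Sn < O.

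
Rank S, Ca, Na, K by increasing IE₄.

S < K < Ca < Na

IE_4 is the cost of taking one more electron from the +3 cation: S³⁺ still has 3 valence electrons; Ca³⁺ is already 1 electron into the core; Na³⁺ is already 2 electrons into the core; K³⁺ is already 2 electrons into the core.
Core electrons are held far more tightly than valence electrons, so K, Ca and Na top the IE_4 order.
Tabulated IE_4 (kJ/mol): S 4556, Ca 6491, Na 9543, K 5877.
Hence IE_4: S < K < Ca < Na.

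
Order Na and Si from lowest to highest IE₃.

IE_3 is the cost of taking one more electron from the +2 cation: Na²⁺ is already 1 electron into the core; Si²⁺ still has 2 valence electrons.
Breaking into a closed-shell core is much more expensive than removing a leftover valence electron — Na has the largest IE_3 here.
Approximate IE_3 values (kJ/mol): Na 6910, Si 3232.
Hence IE_3: Si < Na.

Si < Na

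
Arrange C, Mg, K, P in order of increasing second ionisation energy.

Consider each +1 ion: C⁺ still has 3 valence electrons; Mg⁺ still has 1 valence electron; K⁺ is the bare [Ar] core; P⁺ still has 4 valence electrons.
Breaking into a closed-shell core is much more expensive than removing a leftover valence electron — K has the largest IE_2 here.
Valence configurations: C⁺ [He]2s²2p¹, Mg⁺ [Ne]3s¹, P⁺ [Ne]3s²3p².
The numbers (kJ/mol): C 2353, Mg 1451, K 3052, P 1907.
So the second ionization energies run Mg < P < C < K.

Mg < P < C < K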